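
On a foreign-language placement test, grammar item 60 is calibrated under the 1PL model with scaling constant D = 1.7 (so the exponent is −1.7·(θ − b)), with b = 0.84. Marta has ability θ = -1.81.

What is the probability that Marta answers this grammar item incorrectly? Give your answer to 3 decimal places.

0.989

P(θ) = 1 / (1 + exp(−D·(θ − b)))
Exponent: 1.7 × (-1.81 − 0.84) = -4.5050
1/(1 + e^{4.5050}) = 0.0109
P = 0.0109
P(incorrect) = 1 − 0.0109 = 0.9891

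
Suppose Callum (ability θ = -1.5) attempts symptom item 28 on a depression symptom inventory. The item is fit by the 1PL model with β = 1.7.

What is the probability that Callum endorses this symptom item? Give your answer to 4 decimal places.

P(θ) = 1 / (1 + exp(−(θ − β)))
Exponent: (-1.5 − 1.7) = -3.2000
1/(1 + e^{3.2000}) = 0.0392
P = 0.0392

0.0392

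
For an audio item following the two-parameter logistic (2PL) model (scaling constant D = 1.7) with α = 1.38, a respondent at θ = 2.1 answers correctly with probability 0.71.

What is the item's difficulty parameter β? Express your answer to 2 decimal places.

P(θ) = 1 / (1 + exp(−D·α(θ − β)))
logit(0.71) = ln(0.71/0.29) = 0.8954
β = θ − logit/(1.7·α) = 2.1 − 0.8954/2.3460 = 1.7183

1.72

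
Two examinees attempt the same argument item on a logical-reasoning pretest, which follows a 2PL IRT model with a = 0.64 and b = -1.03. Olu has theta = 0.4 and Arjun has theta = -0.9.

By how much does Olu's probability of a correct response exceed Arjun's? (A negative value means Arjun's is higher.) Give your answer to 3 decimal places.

P(theta) = 1 / (1 + exp(−a(theta − b)))
P(Olu) = 0.7141  [exponent 0.9152]
P(Arjun) = 0.5208  [exponent 0.0832]
Difference = 0.7141 − 0.5208 = 0.1933

0.193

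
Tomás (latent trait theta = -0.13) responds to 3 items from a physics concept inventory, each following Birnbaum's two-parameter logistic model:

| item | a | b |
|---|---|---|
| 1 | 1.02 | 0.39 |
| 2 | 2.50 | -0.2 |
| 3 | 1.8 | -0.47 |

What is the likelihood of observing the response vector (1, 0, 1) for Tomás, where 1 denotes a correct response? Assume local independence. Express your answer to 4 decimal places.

0.1096

P(theta) = 1 / (1 + exp(−a(theta − b)))
P_1 = 1/(1+e^{0.5304}) = 0.3704
P_2 = 1/(1+e^{-0.1750}) = 0.5436
P_3 = 1/(1+e^{-0.6120}) = 0.6484
L = P_1 × (1−P_2) × P_3 = 0.3704 × 0.4564 × 0.6484 = 0.10961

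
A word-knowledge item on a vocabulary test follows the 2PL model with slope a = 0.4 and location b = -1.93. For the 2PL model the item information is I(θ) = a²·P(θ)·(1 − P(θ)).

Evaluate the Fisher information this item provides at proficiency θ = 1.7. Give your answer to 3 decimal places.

P = 1/(1+e^{-1.4520}) = 0.8103
P(1−P) = 0.8103 × 0.1897 = 0.1537
I = a² × P(1−P) = 0.4² × 0.1537 = 0.02459

0.025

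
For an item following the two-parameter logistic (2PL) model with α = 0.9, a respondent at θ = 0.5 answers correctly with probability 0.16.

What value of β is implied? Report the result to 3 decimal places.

P(θ) = 1 / (1 + exp(−α(θ − β)))
logit(0.16) = ln(0.16/0.84) = -1.6582
β = θ − logit/(α) = 0.5 − (-1.6582)/0.9000 = 2.3425

2.342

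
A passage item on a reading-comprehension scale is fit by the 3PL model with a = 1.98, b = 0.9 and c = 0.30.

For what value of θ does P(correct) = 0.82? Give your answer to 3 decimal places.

1.436

P(θ) = c + (1 − c) · 1 / (1 + exp(−a(θ − b)))
Remove guessing floor: (0.82 − 0.30)/(1 − 0.30) = 0.7429
logit = ln(0.7429/0.2571) = 1.0609
θ = b + logit/(a) = 0.9 + 1.0609/1.9800 = 1.4358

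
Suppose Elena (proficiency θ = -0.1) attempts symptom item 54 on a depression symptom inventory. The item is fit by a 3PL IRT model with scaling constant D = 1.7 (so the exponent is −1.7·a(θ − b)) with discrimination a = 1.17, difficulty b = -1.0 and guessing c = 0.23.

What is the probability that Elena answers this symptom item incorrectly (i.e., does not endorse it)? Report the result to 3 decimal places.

0.110

P(θ) = c + (1 − c) · 1 / (1 + exp(−D·a(θ − b)))
Exponent: 1.7 × 1.17 × (-0.1 − (-1.0)) = 1.7901
1/(1 + e^{-1.7901}) = 0.8569
P = 0.23 + 0.77 × 0.8569 = 0.8898
P(incorrect) = 1 − 0.8898 = 0.1102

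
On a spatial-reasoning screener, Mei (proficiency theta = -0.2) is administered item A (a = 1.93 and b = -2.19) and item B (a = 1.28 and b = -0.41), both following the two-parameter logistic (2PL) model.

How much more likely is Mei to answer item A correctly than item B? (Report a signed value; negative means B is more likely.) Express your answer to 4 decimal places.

P(theta) = 1 / (1 + exp(−a(theta − b)))
P_A = 0.9790
P_B = 0.5668
P_A − P_B = 0.4122

0.4122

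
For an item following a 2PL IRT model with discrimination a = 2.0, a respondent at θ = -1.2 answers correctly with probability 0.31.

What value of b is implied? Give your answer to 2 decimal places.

P(θ) = 1 / (1 + exp(−a(θ − b)))
logit(0.31) = ln(0.31/0.69) = -0.8001
b = θ − logit/(a) = -1.2 − (-0.8001)/2.0000 = -0.7999

-0.80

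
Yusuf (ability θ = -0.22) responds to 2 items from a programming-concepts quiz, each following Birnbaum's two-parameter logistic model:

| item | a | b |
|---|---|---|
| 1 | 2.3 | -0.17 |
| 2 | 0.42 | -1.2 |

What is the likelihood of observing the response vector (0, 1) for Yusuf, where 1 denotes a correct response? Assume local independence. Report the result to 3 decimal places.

0.318

P(θ) = 1 / (1 + exp(−a(θ − b)))
P_1 = 1/(1+e^{0.1150}) = 0.4713
P_2 = 1/(1+e^{-0.4116}) = 0.6015
L = (1−P_1) × P_2 = 0.5287 × 0.6015 = 0.31801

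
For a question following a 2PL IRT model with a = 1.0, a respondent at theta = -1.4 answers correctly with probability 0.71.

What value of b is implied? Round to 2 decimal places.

-2.30

P(theta) = 1 / (1 + exp(−a(theta − b)))
logit(0.71) = ln(0.71/0.29) = 0.8954
b = theta − logit/(a) = -1.4 − 0.8954/1.0000 = -2.2954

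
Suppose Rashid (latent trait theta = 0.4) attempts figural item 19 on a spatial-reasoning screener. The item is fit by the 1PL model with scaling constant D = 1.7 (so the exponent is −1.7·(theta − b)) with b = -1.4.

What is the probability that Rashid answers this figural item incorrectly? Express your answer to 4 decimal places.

P(theta) = 1 / (1 + exp(−D·(theta − b)))
Exponent: 1.7 × (0.4 − (-1.4)) = 3.0600
1/(1 + e^{-3.0600}) = 0.9552
P = 0.9552
P(incorrect) = 1 − 0.9552 = 0.0448

0.0448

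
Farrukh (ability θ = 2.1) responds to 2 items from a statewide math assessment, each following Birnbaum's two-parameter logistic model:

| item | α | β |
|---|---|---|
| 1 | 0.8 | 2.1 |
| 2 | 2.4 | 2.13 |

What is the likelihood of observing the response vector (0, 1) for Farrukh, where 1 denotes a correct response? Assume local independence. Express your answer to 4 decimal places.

0.2410

P(θ) = 1 / (1 + exp(−α(θ − β)))
P_1 = 1/(1+e^{0.0000}) = 0.5000
P_2 = 1/(1+e^{0.0720}) = 0.4820
L = (1−P_1) × P_2 = 0.5000 × 0.4820 = 0.24100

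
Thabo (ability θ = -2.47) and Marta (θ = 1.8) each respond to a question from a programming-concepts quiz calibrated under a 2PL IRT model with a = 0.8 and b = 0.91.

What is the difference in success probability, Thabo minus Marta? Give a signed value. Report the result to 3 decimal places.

P(θ) = 1 / (1 + exp(−a(θ − b)))
P(Thabo) = 0.0627  [exponent -2.7040]
P(Marta) = 0.6708  [exponent 0.7120]
Difference = 0.0627 − 0.6708 = -0.6081

-0.608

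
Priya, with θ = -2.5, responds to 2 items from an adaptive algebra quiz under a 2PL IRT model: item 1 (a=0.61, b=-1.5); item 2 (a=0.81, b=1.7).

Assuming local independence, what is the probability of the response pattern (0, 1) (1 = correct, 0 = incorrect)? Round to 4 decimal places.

0.0209

P(θ) = 1 / (1 + exp(−a(θ − b)))
P_1 = 1/(1+e^{0.6100}) = 0.3521
P_2 = 1/(1+e^{3.4020}) = 0.0322
L = (1−P_1) × P_2 = 0.6479 × 0.0322 = 0.02089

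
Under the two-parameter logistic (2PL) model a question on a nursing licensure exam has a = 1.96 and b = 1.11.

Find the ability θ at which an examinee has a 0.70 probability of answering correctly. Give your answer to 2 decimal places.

1.54

P(θ) = 1 / (1 + exp(−a(θ − b)))
logit = ln(0.7000/0.3000) = 0.8473
θ = b + logit/(a) = 1.11 + 0.8473/1.9600 = 1.5423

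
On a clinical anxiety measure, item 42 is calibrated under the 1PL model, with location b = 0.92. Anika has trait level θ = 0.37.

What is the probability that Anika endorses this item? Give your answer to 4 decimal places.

P(θ) = 1 / (1 + exp(−(θ − b)))
Exponent: (0.37 − 0.92) = -0.5500
1/(1 + e^{0.5500}) = 0.3659
P = 0.3659

0.3659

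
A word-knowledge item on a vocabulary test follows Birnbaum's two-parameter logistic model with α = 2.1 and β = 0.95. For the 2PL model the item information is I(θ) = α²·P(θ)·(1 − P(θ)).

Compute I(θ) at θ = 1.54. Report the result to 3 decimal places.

P = 1/(1+e^{-1.2390}) = 0.7754
P(1−P) = 0.7754 × 0.2246 = 0.1742
I = α² × P(1−P) = 2.1² × 0.1742 = 0.76805

0.768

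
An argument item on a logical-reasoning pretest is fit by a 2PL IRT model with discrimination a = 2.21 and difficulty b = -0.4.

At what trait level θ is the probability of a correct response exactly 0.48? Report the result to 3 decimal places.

P(θ) = 1 / (1 + exp(−a(θ − b)))
logit = ln(0.4800/0.5200) = -0.0800
θ = b + logit/(a) = -0.4 + (-0.0800)/2.2100 = -0.4362

-0.436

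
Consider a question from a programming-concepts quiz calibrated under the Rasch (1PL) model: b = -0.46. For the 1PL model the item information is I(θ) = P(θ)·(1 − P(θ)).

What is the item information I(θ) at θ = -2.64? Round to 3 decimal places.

P = 1/(1+e^{2.1800}) = 0.1016
P(1−P) = 0.1016 × 0.8984 = 0.0912
I = P(1−P) = 0.09125

0.091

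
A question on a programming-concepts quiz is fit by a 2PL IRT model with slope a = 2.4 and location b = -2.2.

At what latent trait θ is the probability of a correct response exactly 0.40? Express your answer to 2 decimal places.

P(θ) = 1 / (1 + exp(−a(θ − b)))
logit = ln(0.4000/0.6000) = -0.4055
θ = b + logit/(a) = -2.2 + (-0.4055)/2.4000 = -2.3689

-2.37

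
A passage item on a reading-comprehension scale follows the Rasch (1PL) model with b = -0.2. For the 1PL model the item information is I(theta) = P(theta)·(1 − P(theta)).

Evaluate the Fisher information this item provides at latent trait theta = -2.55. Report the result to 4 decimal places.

P = 1/(1+e^{2.3500}) = 0.0871
P(1−P) = 0.0871 × 0.9129 = 0.0795
I = P(1−P) = 0.07949

0.0795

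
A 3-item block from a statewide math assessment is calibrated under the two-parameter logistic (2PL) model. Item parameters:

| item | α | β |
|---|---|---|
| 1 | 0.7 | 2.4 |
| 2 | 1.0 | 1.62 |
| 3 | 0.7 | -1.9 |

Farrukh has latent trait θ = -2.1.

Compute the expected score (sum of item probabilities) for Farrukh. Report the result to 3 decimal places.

0.530

P(θ) = 1 / (1 + exp(−α(θ − β)))
P_1 = 1/(1+e^{3.1500}) = 0.0411
P_2 = 1/(1+e^{3.7200}) = 0.0237
P_3 = 1/(1+e^{0.1400}) = 0.4651
E[score] = 0.0411 + 0.0237 + 0.4651 = 0.5298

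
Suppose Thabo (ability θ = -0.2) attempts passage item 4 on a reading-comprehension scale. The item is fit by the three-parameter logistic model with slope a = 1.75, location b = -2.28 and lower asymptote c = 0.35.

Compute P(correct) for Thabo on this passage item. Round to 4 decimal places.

P(θ) = c + (1 − c) · 1 / (1 + exp(−a(θ − b)))
Exponent: 1.75 × (-0.2 − (-2.28)) = 3.6400
1/(1 + e^{-3.6400}) = 0.9744
P = 0.35 + 0.65 × 0.9744 = 0.9834

0.9834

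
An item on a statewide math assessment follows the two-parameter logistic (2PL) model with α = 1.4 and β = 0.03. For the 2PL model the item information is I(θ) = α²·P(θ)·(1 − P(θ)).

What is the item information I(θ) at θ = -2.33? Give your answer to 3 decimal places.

0.067

P = 1/(1+e^{3.3040}) = 0.0354
P(1−P) = 0.0354 × 0.9646 = 0.0342
I = α² × P(1−P) = 1.4² × 0.0342 = 0.06699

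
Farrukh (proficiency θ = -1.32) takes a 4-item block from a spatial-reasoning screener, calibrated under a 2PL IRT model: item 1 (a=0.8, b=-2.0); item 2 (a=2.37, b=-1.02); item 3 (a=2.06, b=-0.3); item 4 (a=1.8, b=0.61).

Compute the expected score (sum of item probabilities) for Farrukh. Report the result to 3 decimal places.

P(θ) = 1 / (1 + exp(−a(θ − b)))
P_1 = 1/(1+e^{-0.5440}) = 0.6327
P_2 = 1/(1+e^{0.7110}) = 0.3294
P_3 = 1/(1+e^{2.1012}) = 0.1090
P_4 = 1/(1+e^{3.4740}) = 0.0301
E[score] = 0.6327 + 0.3294 + 0.1090 + 0.0301 = 1.1012

1.101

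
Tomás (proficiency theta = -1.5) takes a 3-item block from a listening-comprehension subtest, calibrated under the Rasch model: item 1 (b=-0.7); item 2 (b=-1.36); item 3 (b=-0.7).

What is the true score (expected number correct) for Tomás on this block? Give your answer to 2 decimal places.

P(theta) = 1 / (1 + exp(−(theta − b)))
P_1 = 1/(1+e^{0.8000}) = 0.3100
P_2 = 1/(1+e^{0.1400}) = 0.4651
P_3 = 1/(1+e^{0.8000}) = 0.3100
E[score] = 0.3100 + 0.4651 + 0.3100 = 1.0851

1.09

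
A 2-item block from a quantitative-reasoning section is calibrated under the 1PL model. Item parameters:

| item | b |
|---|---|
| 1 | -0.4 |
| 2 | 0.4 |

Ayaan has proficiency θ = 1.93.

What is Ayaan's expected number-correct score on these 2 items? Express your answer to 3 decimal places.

P(θ) = 1 / (1 + exp(−(θ − b)))
P_1 = 1/(1+e^{-2.3300}) = 0.9113
P_2 = 1/(1+e^{-1.5300}) = 0.8220
E[score] = 0.9113 + 0.8220 = 1.7333

1.733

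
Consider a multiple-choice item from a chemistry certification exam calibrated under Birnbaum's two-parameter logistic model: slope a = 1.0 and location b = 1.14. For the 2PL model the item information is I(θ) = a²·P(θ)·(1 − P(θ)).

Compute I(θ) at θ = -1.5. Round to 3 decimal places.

0.062

P = 1/(1+e^{2.6400}) = 0.0666
P(1−P) = 0.0666 × 0.9334 = 0.0622
I = a² × P(1−P) = 1.0² × 0.0622 = 0.06217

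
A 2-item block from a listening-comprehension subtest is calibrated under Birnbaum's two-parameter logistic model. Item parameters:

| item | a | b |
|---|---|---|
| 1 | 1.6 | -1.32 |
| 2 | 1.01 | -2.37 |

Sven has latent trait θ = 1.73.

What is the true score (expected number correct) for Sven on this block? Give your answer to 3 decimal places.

P(θ) = 1 / (1 + exp(−a(θ − b)))
P_1 = 1/(1+e^{-4.8800}) = 0.9925
P_2 = 1/(1+e^{-4.1410}) = 0.9843
E[score] = 0.9925 + 0.9843 = 1.9768

1.977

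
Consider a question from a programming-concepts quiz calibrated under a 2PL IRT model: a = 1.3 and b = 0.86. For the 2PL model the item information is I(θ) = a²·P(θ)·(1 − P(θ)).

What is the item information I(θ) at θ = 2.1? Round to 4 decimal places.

0.2343

P = 1/(1+e^{-1.6120}) = 0.8337
P(1−P) = 0.8337 × 0.1663 = 0.1387
I = a² × P(1−P) = 1.3² × 0.1387 = 0.23432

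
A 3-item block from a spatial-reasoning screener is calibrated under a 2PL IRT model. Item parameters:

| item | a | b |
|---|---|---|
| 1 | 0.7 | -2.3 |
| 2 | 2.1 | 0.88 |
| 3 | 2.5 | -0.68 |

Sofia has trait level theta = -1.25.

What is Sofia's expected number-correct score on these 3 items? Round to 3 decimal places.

P(theta) = 1 / (1 + exp(−a(theta − b)))
P_1 = 1/(1+e^{-0.7350}) = 0.6759
P_2 = 1/(1+e^{4.4730}) = 0.0113
P_3 = 1/(1+e^{1.4250}) = 0.1939
E[score] = 0.6759 + 0.0113 + 0.1939 = 0.8811

0.881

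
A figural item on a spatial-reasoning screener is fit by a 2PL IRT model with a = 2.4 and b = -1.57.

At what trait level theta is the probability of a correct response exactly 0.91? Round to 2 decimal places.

P(theta) = 1 / (1 + exp(−a(theta − b)))
logit = ln(0.9100/0.0900) = 2.3136
theta = b + logit/(a) = -1.57 + 2.3136/2.4000 = -0.6060

-0.61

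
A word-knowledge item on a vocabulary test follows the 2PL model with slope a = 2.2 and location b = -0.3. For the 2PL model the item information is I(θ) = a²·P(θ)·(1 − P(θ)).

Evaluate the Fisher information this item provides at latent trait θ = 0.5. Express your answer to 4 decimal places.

0.6062

P = 1/(1+e^{-1.7600}) = 0.8532
P(1−P) = 0.8532 × 0.1468 = 0.1252
I = a² × P(1−P) = 2.2² × 0.1252 = 0.60618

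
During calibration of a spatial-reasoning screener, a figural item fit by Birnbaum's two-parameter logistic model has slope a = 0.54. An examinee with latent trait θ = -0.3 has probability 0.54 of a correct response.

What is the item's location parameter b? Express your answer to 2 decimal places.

-0.60

P(θ) = 1 / (1 + exp(−a(θ − b)))
logit(0.54) = ln(0.54/0.46) = 0.1603
b = θ − logit/(a) = -0.3 − 0.1603/0.5400 = -0.5969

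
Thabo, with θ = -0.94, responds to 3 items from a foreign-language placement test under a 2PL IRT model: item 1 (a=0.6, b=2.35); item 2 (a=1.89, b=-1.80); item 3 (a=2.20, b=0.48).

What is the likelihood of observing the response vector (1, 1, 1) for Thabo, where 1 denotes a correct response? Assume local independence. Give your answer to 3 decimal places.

0.004

P(θ) = 1 / (1 + exp(−a(θ − b)))
P_1 = 1/(1+e^{1.9740}) = 0.1220
P_2 = 1/(1+e^{-1.6254}) = 0.8355
P_3 = 1/(1+e^{3.1240}) = 0.0421
L = P_1 × P_2 × P_3 = 0.1220 × 0.8355 × 0.0421 = 0.00429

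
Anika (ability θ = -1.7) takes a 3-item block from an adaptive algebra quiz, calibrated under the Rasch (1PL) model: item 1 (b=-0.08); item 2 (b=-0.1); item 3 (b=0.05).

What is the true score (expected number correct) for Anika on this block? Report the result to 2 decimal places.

P(θ) = 1 / (1 + exp(−(θ − b)))
P_1 = 1/(1+e^{1.6200}) = 0.1652
P_2 = 1/(1+e^{1.6000}) = 0.1680
P_3 = 1/(1+e^{1.7500}) = 0.1480
E[score] = 0.1652 + 0.1680 + 0.1480 = 0.4812

0.48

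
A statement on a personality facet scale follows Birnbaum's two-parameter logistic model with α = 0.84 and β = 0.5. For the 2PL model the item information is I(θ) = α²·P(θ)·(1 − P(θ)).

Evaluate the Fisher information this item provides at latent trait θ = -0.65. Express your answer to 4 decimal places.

0.1409

P = 1/(1+e^{0.9660}) = 0.2757
P(1−P) = 0.2757 × 0.7243 = 0.1997
I = α² × P(1−P) = 0.84² × 0.1997 = 0.14089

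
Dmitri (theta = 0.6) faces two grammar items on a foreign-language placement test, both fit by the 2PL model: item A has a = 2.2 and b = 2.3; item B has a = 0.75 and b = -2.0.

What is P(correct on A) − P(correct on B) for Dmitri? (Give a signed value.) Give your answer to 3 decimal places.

-0.852

P(theta) = 1 / (1 + exp(−a(theta − b)))
P_A = 0.0232
P_B = 0.8754
P_A − P_B = -0.8522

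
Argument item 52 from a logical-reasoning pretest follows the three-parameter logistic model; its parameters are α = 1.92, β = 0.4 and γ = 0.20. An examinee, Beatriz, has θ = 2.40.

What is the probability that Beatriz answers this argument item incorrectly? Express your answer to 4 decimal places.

0.0168

P(θ) = γ + (1 − γ) · 1 / (1 + exp(−α(θ − β)))
Exponent: 1.92 × (2.40 − 0.4) = 3.8400
1/(1 + e^{-3.8400}) = 0.9790
P = 0.20 + 0.80 × 0.9790 = 0.9832
P(incorrect) = 1 − 0.9832 = 0.0168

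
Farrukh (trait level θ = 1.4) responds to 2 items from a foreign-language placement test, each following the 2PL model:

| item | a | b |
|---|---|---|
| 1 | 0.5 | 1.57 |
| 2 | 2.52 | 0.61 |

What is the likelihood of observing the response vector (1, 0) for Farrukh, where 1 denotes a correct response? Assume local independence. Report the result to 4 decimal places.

0.0575

P(θ) = 1 / (1 + exp(−a(θ − b)))
P_1 = 1/(1+e^{0.0850}) = 0.4788
P_2 = 1/(1+e^{-1.9908}) = 0.8798
L = P_1 × (1−P_2) = 0.4788 × 0.1202 = 0.05753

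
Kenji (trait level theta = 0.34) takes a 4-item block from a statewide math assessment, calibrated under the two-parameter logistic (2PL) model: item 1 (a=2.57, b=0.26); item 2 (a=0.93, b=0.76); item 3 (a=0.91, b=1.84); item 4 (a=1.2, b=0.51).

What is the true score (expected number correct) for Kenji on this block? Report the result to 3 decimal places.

P(theta) = 1 / (1 + exp(−a(theta − b)))
P_1 = 1/(1+e^{-0.2056}) = 0.5512
P_2 = 1/(1+e^{0.3906}) = 0.4036
P_3 = 1/(1+e^{1.3650}) = 0.2034
P_4 = 1/(1+e^{0.2040}) = 0.4492
E[score] = 0.5512 + 0.4036 + 0.2034 + 0.4492 = 1.6074

1.607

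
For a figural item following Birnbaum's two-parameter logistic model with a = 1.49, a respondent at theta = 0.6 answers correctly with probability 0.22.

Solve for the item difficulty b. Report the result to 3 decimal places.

P(theta) = 1 / (1 + exp(−a(theta − b)))
logit(0.22) = ln(0.22/0.78) = -1.2657
b = theta − logit/(a) = 0.6 − (-1.2657)/1.4900 = 1.4494

1.449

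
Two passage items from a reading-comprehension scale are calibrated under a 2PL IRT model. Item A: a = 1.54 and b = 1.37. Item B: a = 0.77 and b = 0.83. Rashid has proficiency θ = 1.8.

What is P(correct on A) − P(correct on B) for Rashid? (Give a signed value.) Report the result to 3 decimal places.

-0.019

P(θ) = 1 / (1 + exp(−a(θ − b)))
P_A = 0.6598
P_B = 0.6785
P_A − P_B = -0.0187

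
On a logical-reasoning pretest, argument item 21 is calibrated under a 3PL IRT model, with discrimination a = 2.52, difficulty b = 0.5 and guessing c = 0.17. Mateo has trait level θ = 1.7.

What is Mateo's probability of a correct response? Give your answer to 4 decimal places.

P(θ) = c + (1 − c) · 1 / (1 + exp(−a(θ − b)))
Exponent: 2.52 × (1.7 − 0.5) = 3.0240
1/(1 + e^{-3.0240}) = 0.9536
P = 0.17 + 0.83 × 0.9536 = 0.9615

0.9615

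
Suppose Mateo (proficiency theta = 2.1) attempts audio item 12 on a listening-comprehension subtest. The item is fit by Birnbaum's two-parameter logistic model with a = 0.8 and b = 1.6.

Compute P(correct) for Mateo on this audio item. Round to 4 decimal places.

0.5987

P(theta) = 1 / (1 + exp(−a(theta − b)))
Exponent: 0.8 × (2.1 − 1.6) = 0.4000
1/(1 + e^{-0.4000}) = 0.5987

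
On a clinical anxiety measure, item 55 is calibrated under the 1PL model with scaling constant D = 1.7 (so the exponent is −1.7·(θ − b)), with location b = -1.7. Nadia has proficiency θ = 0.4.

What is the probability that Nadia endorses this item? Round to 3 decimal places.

0.973

P(θ) = 1 / (1 + exp(−D·(θ − b)))
Exponent: 1.7 × (0.4 − (-1.7)) = 3.5700
1/(1 + e^{-3.5700}) = 0.9726
P = 0.9726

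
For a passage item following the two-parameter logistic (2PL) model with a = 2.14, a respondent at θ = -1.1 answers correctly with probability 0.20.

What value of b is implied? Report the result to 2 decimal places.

P(θ) = 1 / (1 + exp(−a(θ − b)))
logit(0.20) = ln(0.20/0.80) = -1.3863
b = θ − logit/(a) = -1.1 − (-1.3863)/2.1400 = -0.4522

-0.45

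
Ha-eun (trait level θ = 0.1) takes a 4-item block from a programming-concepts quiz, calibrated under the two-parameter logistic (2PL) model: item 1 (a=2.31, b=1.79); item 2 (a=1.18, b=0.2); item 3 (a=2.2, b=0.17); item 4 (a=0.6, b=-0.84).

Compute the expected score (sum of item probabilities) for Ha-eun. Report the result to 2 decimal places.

1.59

P(θ) = 1 / (1 + exp(−a(θ − b)))
P_1 = 1/(1+e^{3.9039}) = 0.0198
P_2 = 1/(1+e^{0.1180}) = 0.4705
P_3 = 1/(1+e^{0.1540}) = 0.4616
P_4 = 1/(1+e^{-0.5640}) = 0.6374
E[score] = 0.0198 + 0.4705 + 0.4616 + 0.6374 = 1.5893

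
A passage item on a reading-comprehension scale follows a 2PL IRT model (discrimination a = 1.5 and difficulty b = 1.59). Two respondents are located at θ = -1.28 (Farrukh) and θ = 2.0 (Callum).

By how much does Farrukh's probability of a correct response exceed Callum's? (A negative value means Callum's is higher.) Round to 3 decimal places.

P(θ) = 1 / (1 + exp(−a(θ − b)))
P(Farrukh) = 0.0133  [exponent -4.3050]
P(Callum) = 0.6491  [exponent 0.6150]
Difference = 0.0133 − 0.6491 = -0.6358

-0.636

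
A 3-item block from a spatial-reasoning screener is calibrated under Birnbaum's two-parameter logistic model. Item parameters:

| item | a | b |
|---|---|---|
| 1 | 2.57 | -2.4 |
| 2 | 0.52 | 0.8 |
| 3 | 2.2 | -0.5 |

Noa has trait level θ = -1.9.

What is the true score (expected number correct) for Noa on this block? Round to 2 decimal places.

P(θ) = 1 / (1 + exp(−a(θ − b)))
P_1 = 1/(1+e^{-1.2850}) = 0.7833
P_2 = 1/(1+e^{1.4040}) = 0.1972
P_3 = 1/(1+e^{3.0800}) = 0.0439
E[score] = 0.7833 + 0.1972 + 0.0439 = 1.0244

1.02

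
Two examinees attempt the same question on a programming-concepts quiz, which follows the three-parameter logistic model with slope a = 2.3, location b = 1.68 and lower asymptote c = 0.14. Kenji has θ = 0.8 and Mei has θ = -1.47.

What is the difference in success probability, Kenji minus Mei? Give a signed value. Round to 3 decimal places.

0.100

P(θ) = c + (1 − c) · 1 / (1 + exp(−a(θ − b)))
P(Kenji) = 0.2404  [exponent -2.0240]
P(Mei) = 0.1406  [exponent -7.2450]
Difference = 0.2404 − 0.1406 = 0.0998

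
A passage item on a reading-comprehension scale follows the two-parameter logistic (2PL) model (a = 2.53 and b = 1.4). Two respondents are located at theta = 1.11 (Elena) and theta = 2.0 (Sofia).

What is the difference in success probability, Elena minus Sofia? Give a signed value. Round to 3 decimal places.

-0.496

P(theta) = 1 / (1 + exp(−a(theta − b)))
P(Elena) = 0.3244  [exponent -0.7337]
P(Sofia) = 0.8202  [exponent 1.5180]
Difference = 0.3244 − 0.8202 = -0.4959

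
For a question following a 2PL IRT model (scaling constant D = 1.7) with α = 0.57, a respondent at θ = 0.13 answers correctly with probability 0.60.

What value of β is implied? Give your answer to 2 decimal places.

-0.29

P(θ) = 1 / (1 + exp(−D·α(θ − β)))
logit(0.60) = ln(0.60/0.40) = 0.4055
β = θ − logit/(1.7·α) = 0.13 − 0.4055/0.9690 = -0.2884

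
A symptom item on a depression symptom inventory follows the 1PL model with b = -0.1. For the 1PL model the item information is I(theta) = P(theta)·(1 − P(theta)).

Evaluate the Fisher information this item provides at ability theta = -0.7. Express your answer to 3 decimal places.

0.229

P = 1/(1+e^{0.6000}) = 0.3543
P(1−P) = 0.3543 × 0.6457 = 0.2288
I = P(1−P) = 0.22878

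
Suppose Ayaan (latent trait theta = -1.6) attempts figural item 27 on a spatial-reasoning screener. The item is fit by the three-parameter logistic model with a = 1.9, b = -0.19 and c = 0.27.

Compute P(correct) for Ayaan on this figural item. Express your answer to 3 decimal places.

P(theta) = c + (1 − c) · 1 / (1 + exp(−a(theta − b)))
Exponent: 1.9 × (-1.6 − (-0.19)) = -2.6790
1/(1 + e^{2.6790}) = 0.0642
P = 0.27 + 0.73 × 0.0642 = 0.3169

0.317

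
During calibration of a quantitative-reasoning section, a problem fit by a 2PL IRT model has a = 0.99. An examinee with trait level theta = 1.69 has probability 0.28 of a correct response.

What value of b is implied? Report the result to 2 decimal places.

P(theta) = 1 / (1 + exp(−a(theta − b)))
logit(0.28) = ln(0.28/0.72) = -0.9445
b = theta − logit/(a) = 1.69 − (-0.9445)/0.9900 = 2.6440

2.64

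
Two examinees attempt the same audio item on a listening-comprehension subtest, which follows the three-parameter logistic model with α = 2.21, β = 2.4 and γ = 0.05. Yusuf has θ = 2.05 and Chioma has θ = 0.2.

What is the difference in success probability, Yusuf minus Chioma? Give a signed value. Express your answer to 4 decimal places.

P(θ) = γ + (1 − γ) · 1 / (1 + exp(−α(θ − β)))
P(Yusuf) = 0.3499  [exponent -0.7735]
P(Chioma) = 0.0573  [exponent -4.8620]
Difference = 0.3499 − 0.0573 = 0.2926

0.2926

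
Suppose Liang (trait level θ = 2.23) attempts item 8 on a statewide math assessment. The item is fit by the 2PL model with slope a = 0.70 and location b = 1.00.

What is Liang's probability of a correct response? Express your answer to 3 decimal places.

0.703

P(θ) = 1 / (1 + exp(−a(θ − b)))
Exponent: 0.70 × (2.23 − 1.00) = 0.8610
1/(1 + e^{-0.8610}) = 0.7029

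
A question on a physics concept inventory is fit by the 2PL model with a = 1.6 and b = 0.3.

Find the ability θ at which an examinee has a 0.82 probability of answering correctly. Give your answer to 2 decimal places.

P(θ) = 1 / (1 + exp(−a(θ − b)))
logit = ln(0.8200/0.1800) = 1.5163
θ = b + logit/(a) = 0.3 + 1.5163/1.6000 = 1.2477

1.25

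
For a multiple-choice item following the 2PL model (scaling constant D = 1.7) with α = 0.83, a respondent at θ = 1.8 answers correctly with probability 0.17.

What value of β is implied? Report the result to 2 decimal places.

2.92

P(θ) = 1 / (1 + exp(−D·α(θ − β)))
logit(0.17) = ln(0.17/0.83) = -1.5856
β = θ − logit/(1.7·α) = 1.8 − (-1.5856)/1.4110 = 2.9238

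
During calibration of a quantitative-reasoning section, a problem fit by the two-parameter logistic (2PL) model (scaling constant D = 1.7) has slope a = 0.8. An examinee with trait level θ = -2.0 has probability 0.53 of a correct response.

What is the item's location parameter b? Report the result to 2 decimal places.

P(θ) = 1 / (1 + exp(−D·a(θ − b)))
logit(0.53) = ln(0.53/0.47) = 0.1201
b = θ − logit/(1.7·a) = -2.0 − 0.1201/1.3600 = -2.0883

-2.09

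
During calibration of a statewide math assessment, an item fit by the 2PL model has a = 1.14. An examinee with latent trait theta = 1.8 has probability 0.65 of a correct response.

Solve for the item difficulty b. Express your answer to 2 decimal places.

1.26

P(theta) = 1 / (1 + exp(−a(theta − b)))
logit(0.65) = ln(0.65/0.35) = 0.6190
b = theta − logit/(a) = 1.8 − 0.6190/1.1400 = 1.2570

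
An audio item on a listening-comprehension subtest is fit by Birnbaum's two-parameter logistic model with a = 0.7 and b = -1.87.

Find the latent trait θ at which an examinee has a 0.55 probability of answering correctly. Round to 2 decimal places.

P(θ) = 1 / (1 + exp(−a(θ − b)))
logit = ln(0.5500/0.4500) = 0.2007
θ = b + logit/(a) = -1.87 + 0.2007/0.7000 = -1.5833

-1.58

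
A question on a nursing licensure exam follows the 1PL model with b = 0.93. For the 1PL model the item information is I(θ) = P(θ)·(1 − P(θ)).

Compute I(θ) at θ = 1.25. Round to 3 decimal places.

0.244

P = 1/(1+e^{-0.3200}) = 0.5793
P(1−P) = 0.5793 × 0.4207 = 0.2437
I = P(1−P) = 0.24371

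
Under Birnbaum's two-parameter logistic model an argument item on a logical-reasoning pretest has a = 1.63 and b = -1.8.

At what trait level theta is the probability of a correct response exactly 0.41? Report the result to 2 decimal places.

P(theta) = 1 / (1 + exp(−a(theta − b)))
logit = ln(0.4100/0.5900) = -0.3640
theta = b + logit/(a) = -1.8 + (-0.3640)/1.6300 = -2.0233

-2.02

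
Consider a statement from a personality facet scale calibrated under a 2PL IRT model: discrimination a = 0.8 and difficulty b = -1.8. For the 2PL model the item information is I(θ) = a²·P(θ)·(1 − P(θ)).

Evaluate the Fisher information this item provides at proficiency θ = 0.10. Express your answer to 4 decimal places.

0.0942

P = 1/(1+e^{-1.5200}) = 0.8205
P(1−P) = 0.8205 × 0.1795 = 0.1473
I = a² × P(1−P) = 0.8² × 0.1473 = 0.09424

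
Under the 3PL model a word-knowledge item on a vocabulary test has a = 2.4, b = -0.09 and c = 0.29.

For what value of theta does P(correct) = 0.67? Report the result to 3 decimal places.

-0.031

P(theta) = c + (1 − c) · 1 / (1 + exp(−a(theta − b)))
Remove guessing floor: (0.67 − 0.29)/(1 − 0.29) = 0.5352
logit = ln(0.5352/0.4648) = 0.1411
theta = b + logit/(a) = -0.09 + 0.1411/2.4000 = -0.0312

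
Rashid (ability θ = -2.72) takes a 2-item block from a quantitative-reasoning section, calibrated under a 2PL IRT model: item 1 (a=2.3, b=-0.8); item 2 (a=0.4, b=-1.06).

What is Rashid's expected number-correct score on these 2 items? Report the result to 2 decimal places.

P(θ) = 1 / (1 + exp(−a(θ − b)))
P_1 = 1/(1+e^{4.4160}) = 0.0119
P_2 = 1/(1+e^{0.6640}) = 0.3398
E[score] = 0.0119 + 0.3398 = 0.3518

0.35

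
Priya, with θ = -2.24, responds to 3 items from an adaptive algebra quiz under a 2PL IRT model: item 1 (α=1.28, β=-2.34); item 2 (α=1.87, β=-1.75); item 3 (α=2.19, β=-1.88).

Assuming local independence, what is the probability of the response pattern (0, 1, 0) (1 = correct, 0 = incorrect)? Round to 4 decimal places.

P(θ) = 1 / (1 + exp(−α(θ − β)))
P_1 = 1/(1+e^{-0.1280}) = 0.5320
P_2 = 1/(1+e^{0.9163}) = 0.2857
P_3 = 1/(1+e^{0.7884}) = 0.3125
L = (1−P_1) × P_2 × (1−P_3) = 0.4680 × 0.2857 × 0.6875 = 0.09193

0.0919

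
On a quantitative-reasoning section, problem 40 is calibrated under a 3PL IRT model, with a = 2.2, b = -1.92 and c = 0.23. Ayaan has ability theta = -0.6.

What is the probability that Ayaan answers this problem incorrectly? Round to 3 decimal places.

P(theta) = c + (1 − c) · 1 / (1 + exp(−a(theta − b)))
Exponent: 2.2 × (-0.6 − (-1.92)) = 2.9040
1/(1 + e^{-2.9040}) = 0.9480
P = 0.23 + 0.77 × 0.9480 = 0.9600
P(incorrect) = 1 − 0.9600 = 0.0400

0.040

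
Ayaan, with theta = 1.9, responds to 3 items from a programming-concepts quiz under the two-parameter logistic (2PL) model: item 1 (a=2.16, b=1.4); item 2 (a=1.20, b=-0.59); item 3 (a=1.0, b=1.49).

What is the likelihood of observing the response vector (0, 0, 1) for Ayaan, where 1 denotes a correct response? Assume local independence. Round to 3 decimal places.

0.007

P(theta) = 1 / (1 + exp(−a(theta − b)))
P_1 = 1/(1+e^{-1.0800}) = 0.7465
P_2 = 1/(1+e^{-2.9880}) = 0.9520
P_3 = 1/(1+e^{-0.4100}) = 0.6011
L = (1−P_1) × (1−P_2) × P_3 = 0.2535 × 0.0480 × 0.6011 = 0.00731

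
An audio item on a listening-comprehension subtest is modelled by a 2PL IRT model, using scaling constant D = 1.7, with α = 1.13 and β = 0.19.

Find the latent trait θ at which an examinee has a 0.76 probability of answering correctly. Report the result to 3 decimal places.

0.790

P(θ) = 1 / (1 + exp(−D·α(θ − β)))
logit = ln(0.7600/0.2400) = 1.1527
θ = β + logit/(1.7·α) = 0.19 + 1.1527/1.9210 = 0.7900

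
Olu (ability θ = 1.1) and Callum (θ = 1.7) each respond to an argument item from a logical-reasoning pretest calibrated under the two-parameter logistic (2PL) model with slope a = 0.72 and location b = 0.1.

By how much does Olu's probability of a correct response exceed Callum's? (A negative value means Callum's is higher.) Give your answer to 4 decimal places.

P(θ) = 1 / (1 + exp(−a(θ − b)))
P(Olu) = 0.6726  [exponent 0.7200]
P(Callum) = 0.7599  [exponent 1.1520]
Difference = 0.6726 − 0.7599 = -0.0873

-0.0873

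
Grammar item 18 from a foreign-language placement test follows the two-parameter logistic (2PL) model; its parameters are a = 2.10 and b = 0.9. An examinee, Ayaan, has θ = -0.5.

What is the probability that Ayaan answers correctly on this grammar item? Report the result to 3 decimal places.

0.050

P(θ) = 1 / (1 + exp(−a(θ − b)))
Exponent: 2.10 × (-0.5 − 0.9) = -2.9400
1/(1 + e^{2.9400}) = 0.0502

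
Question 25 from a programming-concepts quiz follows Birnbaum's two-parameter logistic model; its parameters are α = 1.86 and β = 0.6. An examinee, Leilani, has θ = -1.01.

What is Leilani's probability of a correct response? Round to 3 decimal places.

0.048

P(θ) = 1 / (1 + exp(−α(θ − β)))
Exponent: 1.86 × (-1.01 − 0.6) = -2.9946
1/(1 + e^{2.9946}) = 0.0477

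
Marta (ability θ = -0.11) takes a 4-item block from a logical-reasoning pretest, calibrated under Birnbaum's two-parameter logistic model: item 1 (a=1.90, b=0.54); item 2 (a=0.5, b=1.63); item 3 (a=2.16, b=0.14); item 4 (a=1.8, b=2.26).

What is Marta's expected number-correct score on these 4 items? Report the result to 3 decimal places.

P(θ) = 1 / (1 + exp(−a(θ − b)))
P_1 = 1/(1+e^{1.2350}) = 0.2253
P_2 = 1/(1+e^{0.8700}) = 0.2953
P_3 = 1/(1+e^{0.5400}) = 0.3682
P_4 = 1/(1+e^{4.2660}) = 0.0138
E[score] = 0.2253 + 0.2953 + 0.3682 + 0.0138 = 0.9026

0.903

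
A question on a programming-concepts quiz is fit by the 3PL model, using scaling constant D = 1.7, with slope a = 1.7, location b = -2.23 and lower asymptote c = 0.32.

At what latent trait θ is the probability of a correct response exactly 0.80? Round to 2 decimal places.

P(θ) = c + (1 − c) · 1 / (1 + exp(−D·a(θ − b)))
Remove guessing floor: (0.80 − 0.32)/(1 − 0.32) = 0.7059
logit = ln(0.7059/0.2941) = 0.8755
θ = b + logit/(1.7·a) = -2.23 + 0.8755/2.8900 = -1.9271

-1.93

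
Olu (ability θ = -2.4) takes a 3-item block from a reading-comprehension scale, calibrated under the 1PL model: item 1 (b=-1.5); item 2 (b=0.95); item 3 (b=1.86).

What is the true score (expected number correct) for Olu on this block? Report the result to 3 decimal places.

0.337

P(θ) = 1 / (1 + exp(−(θ − b)))
P_1 = 1/(1+e^{0.9000}) = 0.2891
P_2 = 1/(1+e^{3.3500}) = 0.0339
P_3 = 1/(1+e^{4.2600}) = 0.0139
E[score] = 0.2891 + 0.0339 + 0.0139 = 0.3369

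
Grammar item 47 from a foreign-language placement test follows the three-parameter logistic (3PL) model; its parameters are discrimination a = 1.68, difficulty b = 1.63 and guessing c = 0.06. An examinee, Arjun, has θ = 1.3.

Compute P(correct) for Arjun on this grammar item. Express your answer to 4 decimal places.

0.4030

P(θ) = c + (1 − c) · 1 / (1 + exp(−a(θ − b)))
Exponent: 1.68 × (1.3 − 1.63) = -0.5544
1/(1 + e^{0.5544}) = 0.3648
P = 0.06 + 0.94 × 0.3648 = 0.4030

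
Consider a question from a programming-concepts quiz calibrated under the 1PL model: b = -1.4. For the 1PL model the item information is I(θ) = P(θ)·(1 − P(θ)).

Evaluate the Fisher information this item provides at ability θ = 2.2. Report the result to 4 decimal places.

0.0259

P = 1/(1+e^{-3.6000}) = 0.9734
P(1−P) = 0.9734 × 0.0266 = 0.0259
I = P(1−P) = 0.02589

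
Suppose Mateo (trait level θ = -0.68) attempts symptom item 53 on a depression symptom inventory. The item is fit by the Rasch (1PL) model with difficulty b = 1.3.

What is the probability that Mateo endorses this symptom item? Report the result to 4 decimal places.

P(θ) = 1 / (1 + exp(−(θ − b)))
Exponent: (-0.68 − 1.3) = -1.9800
1/(1 + e^{1.9800}) = 0.1213
P = 0.1213

0.1213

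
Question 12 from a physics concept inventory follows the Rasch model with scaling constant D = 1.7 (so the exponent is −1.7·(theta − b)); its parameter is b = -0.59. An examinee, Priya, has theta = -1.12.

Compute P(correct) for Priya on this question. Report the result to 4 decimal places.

0.2888

P(theta) = 1 / (1 + exp(−D·(theta − b)))
Exponent: 1.7 × (-1.12 − (-0.59)) = -0.9010
1/(1 + e^{0.9010}) = 0.2888
P = 0.2888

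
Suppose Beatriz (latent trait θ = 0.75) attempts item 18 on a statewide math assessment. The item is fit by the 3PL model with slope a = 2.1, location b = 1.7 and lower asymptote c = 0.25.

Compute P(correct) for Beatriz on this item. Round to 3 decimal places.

0.340

P(θ) = c + (1 − c) · 1 / (1 + exp(−a(θ − b)))
Exponent: 2.1 × (0.75 − 1.7) = -1.9950
1/(1 + e^{1.9950}) = 0.1197
P = 0.25 + 0.75 × 0.1197 = 0.3398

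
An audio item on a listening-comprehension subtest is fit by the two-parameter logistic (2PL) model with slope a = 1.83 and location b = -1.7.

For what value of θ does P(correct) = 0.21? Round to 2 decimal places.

-2.42

P(θ) = 1 / (1 + exp(−a(θ − b)))
logit = ln(0.2100/0.7900) = -1.3249
θ = b + logit/(a) = -1.7 + (-1.3249)/1.8300 = -2.4240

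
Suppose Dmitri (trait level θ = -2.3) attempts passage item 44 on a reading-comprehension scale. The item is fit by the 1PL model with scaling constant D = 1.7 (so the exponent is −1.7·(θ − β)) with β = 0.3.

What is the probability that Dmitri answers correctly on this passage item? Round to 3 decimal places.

P(θ) = 1 / (1 + exp(−D·(θ − β)))
Exponent: 1.7 × (-2.3 − 0.3) = -4.4200
1/(1 + e^{4.4200}) = 0.0119
P = 0.0119

0.012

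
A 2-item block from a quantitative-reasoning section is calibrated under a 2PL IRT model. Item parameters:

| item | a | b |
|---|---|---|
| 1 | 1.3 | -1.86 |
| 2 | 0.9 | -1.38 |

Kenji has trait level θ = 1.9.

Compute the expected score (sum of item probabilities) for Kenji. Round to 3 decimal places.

1.943

P(θ) = 1 / (1 + exp(−a(θ − b)))
P_1 = 1/(1+e^{-4.8880}) = 0.9925
P_2 = 1/(1+e^{-2.9520}) = 0.9504
E[score] = 0.9925 + 0.9504 = 1.9429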